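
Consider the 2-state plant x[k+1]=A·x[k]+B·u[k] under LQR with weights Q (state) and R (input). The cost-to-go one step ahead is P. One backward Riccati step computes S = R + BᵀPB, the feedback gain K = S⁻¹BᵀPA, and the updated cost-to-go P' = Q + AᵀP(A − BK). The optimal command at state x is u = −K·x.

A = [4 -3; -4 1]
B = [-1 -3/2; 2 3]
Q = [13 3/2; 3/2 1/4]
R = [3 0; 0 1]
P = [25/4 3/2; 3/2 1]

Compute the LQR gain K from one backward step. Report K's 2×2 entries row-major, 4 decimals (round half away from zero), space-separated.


BᵀP = [-3.2500 0.5000; -4.8750 0.7500]
S = R + BᵀPB = [3 0; 0 1] + [4.2500 6.3750; 6.3750 9.5625] = [7.2500 6.3750; 6.3750 10.5625]
BᵀPA = [-15.0000 10.2500; -22.5000 15.3750]
K = S⁻¹·BᵀPA = [-0.4174 0.2852; -1.8783 1.2835]
A−BK = [0.7652 -0.7896; 2.4696 -3.4209]
AᵀP(A−BK) = [19.4783 -21.8435; -21.8435 25.5930]
P' = Q + AᵀP(A−BK) = [32.4783 -20.3435; -20.3435 25.8430]
tr(P') = 58.3213

-0.4174 0.2852 -1.8783 1.2835


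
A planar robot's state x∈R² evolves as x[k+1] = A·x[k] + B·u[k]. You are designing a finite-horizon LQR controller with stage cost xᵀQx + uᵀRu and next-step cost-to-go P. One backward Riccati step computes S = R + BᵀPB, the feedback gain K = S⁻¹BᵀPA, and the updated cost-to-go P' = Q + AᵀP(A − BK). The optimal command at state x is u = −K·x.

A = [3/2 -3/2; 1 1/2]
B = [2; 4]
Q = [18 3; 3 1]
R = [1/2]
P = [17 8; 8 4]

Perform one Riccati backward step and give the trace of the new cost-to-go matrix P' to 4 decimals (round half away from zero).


BᵀP = [66.0000 32.0000]
S = R + BᵀPB = [1/2] + [260.0000] = [260.5000]
BᵀPA = [131.0000 -83.0000]
K = S⁻¹·BᵀPA = [0.5029 -0.3186]
A−BK = [0.4942 -0.8628; -1.0115 1.7745]
AᵀP(A−BK) = [0.3728 -0.5110; -0.5110 0.8047]
P' = Q + AᵀP(A−BK) = [18.3728 2.4890; 2.4890 1.8047]
tr(P') = 20.1775

20.1775


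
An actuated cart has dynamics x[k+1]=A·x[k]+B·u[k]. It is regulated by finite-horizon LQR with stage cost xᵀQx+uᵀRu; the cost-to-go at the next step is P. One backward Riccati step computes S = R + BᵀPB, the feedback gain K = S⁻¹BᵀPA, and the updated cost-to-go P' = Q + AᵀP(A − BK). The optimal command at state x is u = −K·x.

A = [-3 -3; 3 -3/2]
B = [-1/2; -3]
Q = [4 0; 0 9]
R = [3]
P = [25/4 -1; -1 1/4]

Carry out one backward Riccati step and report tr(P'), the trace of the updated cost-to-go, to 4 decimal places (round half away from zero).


137.1281

BᵀP = [-0.1250 -0.2500]
S = R + BᵀPB = [3] + [0.8125] = [3.8125]
BᵀPA = [-0.3750 0.7500]
K = S⁻¹·BᵀPA = [-0.0984 0.1967]
A−BK = [-3.0492 -2.9016; 2.7049 -0.9098]
AᵀP(A−BK) = [76.4631 59.6988; 59.6988 47.6650]
P' = Q + AᵀP(A−BK) = [80.4631 59.6988; 59.6988 56.6650]
tr(P') = 137.1281


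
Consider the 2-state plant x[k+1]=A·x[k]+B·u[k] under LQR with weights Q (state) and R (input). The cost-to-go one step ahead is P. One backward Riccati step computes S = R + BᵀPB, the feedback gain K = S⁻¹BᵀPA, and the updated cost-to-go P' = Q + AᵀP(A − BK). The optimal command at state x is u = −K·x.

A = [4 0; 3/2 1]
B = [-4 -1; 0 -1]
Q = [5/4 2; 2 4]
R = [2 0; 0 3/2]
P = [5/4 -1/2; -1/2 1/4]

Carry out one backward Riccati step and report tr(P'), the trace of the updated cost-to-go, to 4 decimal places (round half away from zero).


6.6848

BᵀP = [-5.0000 2.0000; -0.7500 0.2500]
S = R + BᵀPB = [2 0; 0 3/2] + [20.0000 3.0000; 3.0000 0.5000] = [22.0000 3.0000; 3.0000 2.0000]
BᵀPA = [-17.0000 2.0000; -2.6250 0.2500]
K = S⁻¹·BᵀPA = [-0.7464 0.0929; -0.1929 -0.0143]
A−BK = [0.8214 0.3571; 1.3071 0.9857]
AᵀP(A−BK) = [1.3670 -0.0839; -0.0839 0.0679]
P' = Q + AᵀP(A−BK) = [2.6170 1.9161; 1.9161 4.0679]
tr(P') = 6.6848


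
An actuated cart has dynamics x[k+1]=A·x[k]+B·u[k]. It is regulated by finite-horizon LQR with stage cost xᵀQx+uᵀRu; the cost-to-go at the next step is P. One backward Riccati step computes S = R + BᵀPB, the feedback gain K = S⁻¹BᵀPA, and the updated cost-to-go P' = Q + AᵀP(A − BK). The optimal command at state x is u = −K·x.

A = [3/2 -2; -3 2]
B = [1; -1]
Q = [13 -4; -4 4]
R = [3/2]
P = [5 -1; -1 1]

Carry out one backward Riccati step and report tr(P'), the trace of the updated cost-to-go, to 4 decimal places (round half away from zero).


BᵀP = [6.0000 -2.0000]
S = R + BᵀPB = [3/2] + [8.0000] = [9.5000]
BᵀPA = [15.0000 -16.0000]
K = S⁻¹·BᵀPA = [1.5789 -1.6842]
A−BK = [-0.0789 -0.3158; -1.4211 0.3158]
AᵀP(A−BK) = [5.5658 -4.7368; -4.7368 5.0526]
P' = Q + AᵀP(A−BK) = [18.5658 -8.7368; -8.7368 9.0526]
tr(P') = 27.6184

27.6184


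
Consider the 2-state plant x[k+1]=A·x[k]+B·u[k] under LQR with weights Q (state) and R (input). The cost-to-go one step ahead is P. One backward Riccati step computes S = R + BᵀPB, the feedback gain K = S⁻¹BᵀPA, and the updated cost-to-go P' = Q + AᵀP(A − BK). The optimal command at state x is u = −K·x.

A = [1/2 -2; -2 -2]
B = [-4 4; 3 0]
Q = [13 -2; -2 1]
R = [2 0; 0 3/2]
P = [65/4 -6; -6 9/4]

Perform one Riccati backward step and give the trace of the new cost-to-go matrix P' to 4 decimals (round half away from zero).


BᵀP = [-83.0000 30.7500; 65.0000 -24.0000]
S = R + BᵀPB = [2 0; 0 3/2] + [424.2500 -332.0000; -332.0000 260.0000] = [426.2500 -332.0000; -332.0000 261.5000]
BᵀPA = [-103.0000 104.5000; 80.5000 -82.0000]
K = S⁻¹·BᵀPA = [-0.1681 0.0828; 0.0944 -0.2084]
A−BK = [-0.5501 -0.8350; -1.4957 -2.2485]
AᵀP(A−BK) = [0.1474 0.0589; 0.0589 0.2543]
P' = Q + AᵀP(A−BK) = [13.1474 -1.9411; -1.9411 1.2543]
tr(P') = 14.4017

14.4017


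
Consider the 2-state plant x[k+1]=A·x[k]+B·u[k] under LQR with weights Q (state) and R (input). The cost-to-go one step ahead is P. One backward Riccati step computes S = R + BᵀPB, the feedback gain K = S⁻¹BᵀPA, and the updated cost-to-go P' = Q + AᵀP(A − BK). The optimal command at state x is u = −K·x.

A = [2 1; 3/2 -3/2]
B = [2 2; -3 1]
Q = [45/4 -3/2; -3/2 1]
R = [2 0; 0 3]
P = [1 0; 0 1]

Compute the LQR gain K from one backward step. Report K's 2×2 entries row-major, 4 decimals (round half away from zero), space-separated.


-0.0798 0.4328 0.6975 0.0084

BᵀP = [2.0000 -3.0000; 2.0000 1.0000]
S = R + BᵀPB = [2 0; 0 3] + [13.0000 1.0000; 1.0000 5.0000] = [15.0000 1.0000; 1.0000 8.0000]
BᵀPA = [-0.5000 6.5000; 5.5000 0.5000]
K = S⁻¹·BᵀPA = [-0.0798 0.4328; 0.6975 0.0084]
A−BK = [0.7647 0.1176; 0.5630 -0.2101]
AᵀP(A−BK) = [2.3739 -0.0798; -0.0798 0.4328]
P' = Q + AᵀP(A−BK) = [13.6239 -1.5798; -1.5798 1.4328]
tr(P') = 15.0567


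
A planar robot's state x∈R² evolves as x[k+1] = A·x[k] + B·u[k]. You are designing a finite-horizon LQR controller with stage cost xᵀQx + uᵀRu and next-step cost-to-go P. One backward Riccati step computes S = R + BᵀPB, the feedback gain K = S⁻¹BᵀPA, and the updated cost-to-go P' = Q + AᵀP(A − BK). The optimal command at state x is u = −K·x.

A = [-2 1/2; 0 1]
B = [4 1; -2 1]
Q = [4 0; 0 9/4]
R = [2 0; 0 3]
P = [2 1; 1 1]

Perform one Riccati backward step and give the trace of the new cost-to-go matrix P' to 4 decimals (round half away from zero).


BᵀP = [6.0000 2.0000; 3.0000 2.0000]
S = R + BᵀPB = [2 0; 0 3] + [20.0000 8.0000; 8.0000 5.0000] = [22.0000 8.0000; 8.0000 8.0000]
BᵀPA = [-12.0000 5.0000; -6.0000 3.5000]
K = S⁻¹·BᵀPA = [-0.4286 0.1071; -0.3214 0.3304]
A−BK = [0.0357 -0.2589; -0.5357 0.8839]
AᵀP(A−BK) = [0.9286 -0.7321; -0.7321 0.8080]
P' = Q + AᵀP(A−BK) = [4.9286 -0.7321; -0.7321 3.0580]
tr(P') = 7.9866

7.9866


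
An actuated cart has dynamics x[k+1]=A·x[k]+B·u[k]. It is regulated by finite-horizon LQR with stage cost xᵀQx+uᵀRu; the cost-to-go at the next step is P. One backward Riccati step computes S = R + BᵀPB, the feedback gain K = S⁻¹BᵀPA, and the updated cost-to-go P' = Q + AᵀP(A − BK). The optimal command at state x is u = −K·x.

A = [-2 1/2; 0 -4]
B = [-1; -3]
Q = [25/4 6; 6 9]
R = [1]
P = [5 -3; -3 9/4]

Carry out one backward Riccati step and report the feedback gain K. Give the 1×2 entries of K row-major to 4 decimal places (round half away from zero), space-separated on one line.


BᵀP = [4.0000 -3.7500]
S = R + BᵀPB = [1] + [7.2500] = [8.2500]
BᵀPA = [-8.0000 17.0000]
K = S⁻¹·BᵀPA = [-0.9697 2.0606]
A−BK = [-2.9697 2.5606; -2.9091 2.1818]
AᵀP(A−BK) = [12.2424 -12.5152; -12.5152 14.2197]
P' = Q + AᵀP(A−BK) = [18.4924 -6.5152; -6.5152 23.2197]
tr(P') = 41.7121

-0.9697 2.0606


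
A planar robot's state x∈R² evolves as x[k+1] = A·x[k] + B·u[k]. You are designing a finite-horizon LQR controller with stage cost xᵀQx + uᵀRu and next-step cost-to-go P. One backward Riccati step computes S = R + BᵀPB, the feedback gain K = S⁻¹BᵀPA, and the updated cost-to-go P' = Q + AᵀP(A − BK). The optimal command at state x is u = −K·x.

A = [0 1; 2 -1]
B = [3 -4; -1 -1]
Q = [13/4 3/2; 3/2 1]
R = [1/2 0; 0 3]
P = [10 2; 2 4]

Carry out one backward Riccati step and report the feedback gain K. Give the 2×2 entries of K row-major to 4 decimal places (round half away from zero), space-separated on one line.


BᵀP = [28.0000 2.0000; -42.0000 -12.0000]
S = R + BᵀPB = [1/2 0; 0 3] + [82.0000 -114.0000; -114.0000 180.0000] = [82.5000 -114.0000; -114.0000 183.0000]
BᵀPA = [4.0000 26.0000; -24.0000 -30.0000]
K = S⁻¹·BᵀPA = [-0.9536 0.6367; -0.7252 0.2327]
A−BK = [-0.0400 0.0207; 0.3212 -0.1306]
AᵀP(A−BK) = [2.4097 -0.9622; -0.9622 0.4268]
P' = Q + AᵀP(A−BK) = [5.6597 0.5378; 0.5378 1.4268]
tr(P') = 7.0865

-0.9536 0.6367 -0.7252 0.2327


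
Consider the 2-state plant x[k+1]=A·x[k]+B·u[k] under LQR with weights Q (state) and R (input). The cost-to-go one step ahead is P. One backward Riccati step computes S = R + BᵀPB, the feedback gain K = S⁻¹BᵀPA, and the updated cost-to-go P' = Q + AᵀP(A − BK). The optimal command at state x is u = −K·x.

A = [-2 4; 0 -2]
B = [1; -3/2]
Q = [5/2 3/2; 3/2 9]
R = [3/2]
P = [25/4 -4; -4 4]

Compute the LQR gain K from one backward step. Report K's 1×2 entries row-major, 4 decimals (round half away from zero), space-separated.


-0.8522 2.4000

BᵀP = [12.2500 -10.0000]
S = R + BᵀPB = [3/2] + [27.2500] = [28.7500]
BᵀPA = [-24.5000 69.0000]
K = S⁻¹·BᵀPA = [-0.8522 2.4000]
A−BK = [-1.1478 1.6000; -1.2783 1.6000]
AᵀP(A−BK) = [4.1217 -7.2000; -7.2000 14.4000]
P' = Q + AᵀP(A−BK) = [6.6217 -5.7000; -5.7000 23.4000]
tr(P') = 30.0217


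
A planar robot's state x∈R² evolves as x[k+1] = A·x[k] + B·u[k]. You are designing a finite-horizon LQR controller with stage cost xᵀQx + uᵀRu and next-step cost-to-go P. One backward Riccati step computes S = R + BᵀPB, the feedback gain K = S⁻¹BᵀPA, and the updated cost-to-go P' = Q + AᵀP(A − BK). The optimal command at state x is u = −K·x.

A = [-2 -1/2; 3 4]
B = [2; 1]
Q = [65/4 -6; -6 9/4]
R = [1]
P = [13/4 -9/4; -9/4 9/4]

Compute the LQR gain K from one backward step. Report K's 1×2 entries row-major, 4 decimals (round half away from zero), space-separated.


-2.1034 -1.5345

BᵀP = [4.2500 -2.2500]
S = R + BᵀPB = [1] + [6.2500] = [7.2500]
BᵀPA = [-15.2500 -11.1250]
K = S⁻¹·BᵀPA = [-2.1034 -1.5345]
A−BK = [2.2069 2.5690; 5.1034 5.5345]
AᵀP(A−BK) = [28.1724 28.2241; 28.2241 28.7414]
P' = Q + AᵀP(A−BK) = [44.4224 22.2241; 22.2241 30.9914]
tr(P') = 75.4138


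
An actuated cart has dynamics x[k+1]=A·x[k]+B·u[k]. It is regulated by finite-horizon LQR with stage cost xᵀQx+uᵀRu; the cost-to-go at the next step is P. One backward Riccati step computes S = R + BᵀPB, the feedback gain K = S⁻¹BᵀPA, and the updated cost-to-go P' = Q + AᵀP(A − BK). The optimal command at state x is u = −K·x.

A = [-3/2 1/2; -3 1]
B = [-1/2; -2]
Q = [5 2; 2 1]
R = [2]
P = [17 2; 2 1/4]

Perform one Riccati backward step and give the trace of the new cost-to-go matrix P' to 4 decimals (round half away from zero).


17.6111

BᵀP = [-12.5000 -1.5000]
S = R + BᵀPB = [2] + [9.2500] = [11.2500]
BᵀPA = [23.2500 -7.7500]
K = S⁻¹·BᵀPA = [2.0667 -0.6889]
A−BK = [-0.4667 0.1556; 1.1333 -0.3778]
AᵀP(A−BK) = [10.4500 -3.4833; -3.4833 1.1611]
P' = Q + AᵀP(A−BK) = [15.4500 -1.4833; -1.4833 2.1611]
tr(P') = 17.6111


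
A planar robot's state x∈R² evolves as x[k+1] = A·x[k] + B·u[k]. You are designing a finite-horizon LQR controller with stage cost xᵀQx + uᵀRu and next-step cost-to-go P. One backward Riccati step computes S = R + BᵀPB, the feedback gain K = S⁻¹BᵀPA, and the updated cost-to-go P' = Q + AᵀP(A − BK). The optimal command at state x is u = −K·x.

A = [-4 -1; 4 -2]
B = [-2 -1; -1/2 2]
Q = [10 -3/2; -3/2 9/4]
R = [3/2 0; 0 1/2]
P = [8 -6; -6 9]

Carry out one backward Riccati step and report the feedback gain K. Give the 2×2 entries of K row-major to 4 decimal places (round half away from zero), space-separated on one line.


0.8174 0.7676 2.2352 -0.7225

BᵀP = [-13.0000 7.5000; -20.0000 24.0000]
S = R + BᵀPB = [3/2 0; 0 1/2] + [22.2500 28.0000; 28.0000 68.0000] = [23.7500 28.0000; 28.0000 68.5000]
BᵀPA = [82.0000 -2.0000; 176.0000 -28.0000]
K = S⁻¹·BᵀPA = [0.8174 0.7676; 2.2352 -0.7225]
A−BK = [-0.1299 -0.1873; -0.0617 -0.1711]
AᵀP(A−BK) = [3.5735 0.2207; 0.2207 1.3045]
P' = Q + AᵀP(A−BK) = [13.5735 -1.2793; -1.2793 3.5545]
tr(P') = 17.1279


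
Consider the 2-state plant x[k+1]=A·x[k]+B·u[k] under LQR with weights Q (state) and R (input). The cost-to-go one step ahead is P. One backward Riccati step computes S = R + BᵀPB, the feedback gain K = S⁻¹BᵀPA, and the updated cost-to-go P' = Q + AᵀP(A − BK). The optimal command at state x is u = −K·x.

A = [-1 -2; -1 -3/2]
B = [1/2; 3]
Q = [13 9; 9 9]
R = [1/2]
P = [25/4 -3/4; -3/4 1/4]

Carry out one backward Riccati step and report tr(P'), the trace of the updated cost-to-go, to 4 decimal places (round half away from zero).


44.7121

BᵀP = [0.8750 0.3750]
S = R + BᵀPB = [1/2] + [1.5625] = [2.0625]
BᵀPA = [-1.2500 -2.3125]
K = S⁻¹·BᵀPA = [-0.6061 -1.1212]
A−BK = [-0.6970 -1.4394; 0.8182 1.8636]
AᵀP(A−BK) = [4.2424 8.8485; 8.8485 18.4697]
P' = Q + AᵀP(A−BK) = [17.2424 17.8485; 17.8485 27.4697]
tr(P') = 44.7121


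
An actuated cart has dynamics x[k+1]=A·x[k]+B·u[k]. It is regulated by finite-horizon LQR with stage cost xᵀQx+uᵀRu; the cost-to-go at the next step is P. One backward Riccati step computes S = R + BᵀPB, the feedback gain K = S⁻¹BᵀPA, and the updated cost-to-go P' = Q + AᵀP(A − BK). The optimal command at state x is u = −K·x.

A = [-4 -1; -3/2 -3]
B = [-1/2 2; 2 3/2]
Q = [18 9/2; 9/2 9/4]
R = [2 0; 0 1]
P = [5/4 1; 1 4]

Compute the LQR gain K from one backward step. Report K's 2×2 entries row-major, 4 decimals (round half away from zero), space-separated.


BᵀP = [1.3750 7.5000; 4.0000 8.0000]
S = R + BᵀPB = [2 0; 0 1] + [14.3125 14.0000; 14.0000 20.0000] = [16.3125 14.0000; 14.0000 21.0000]
BᵀPA = [-16.7500 -23.8750; -28.0000 -28.0000]
K = S⁻¹·BᵀPA = [0.2746 -0.7463; -1.5164 -0.8358]
A−BK = [-0.8299 0.2985; 0.2254 -0.2537]
AᵀP(A−BK) = [3.1403 0.5970; 0.5970 2.0299]
P' = Q + AᵀP(A−BK) = [21.1403 5.0970; 5.0970 4.2799]
tr(P') = 25.4201

0.2746 -0.7463 -1.5164 -0.8358


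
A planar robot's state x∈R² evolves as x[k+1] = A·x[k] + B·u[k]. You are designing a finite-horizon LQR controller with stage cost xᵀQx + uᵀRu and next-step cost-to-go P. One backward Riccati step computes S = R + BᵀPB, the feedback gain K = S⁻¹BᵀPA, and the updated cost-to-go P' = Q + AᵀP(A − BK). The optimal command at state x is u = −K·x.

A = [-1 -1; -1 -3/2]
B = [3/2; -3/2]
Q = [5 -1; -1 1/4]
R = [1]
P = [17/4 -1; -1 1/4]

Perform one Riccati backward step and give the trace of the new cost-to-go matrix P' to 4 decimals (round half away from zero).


5.6183

BᵀP = [7.8750 -1.8750]
S = R + BᵀPB = [1] + [14.6250] = [15.6250]
BᵀPA = [-6.0000 -5.0625]
K = S⁻¹·BᵀPA = [-0.3840 -0.3240]
A−BK = [-0.4240 -0.5140; -1.5760 -1.9860]
AᵀP(A−BK) = [0.1960 0.1810; 0.1810 0.1723]
P' = Q + AᵀP(A−BK) = [5.1960 -0.8190; -0.8190 0.4223]
tr(P') = 5.6183


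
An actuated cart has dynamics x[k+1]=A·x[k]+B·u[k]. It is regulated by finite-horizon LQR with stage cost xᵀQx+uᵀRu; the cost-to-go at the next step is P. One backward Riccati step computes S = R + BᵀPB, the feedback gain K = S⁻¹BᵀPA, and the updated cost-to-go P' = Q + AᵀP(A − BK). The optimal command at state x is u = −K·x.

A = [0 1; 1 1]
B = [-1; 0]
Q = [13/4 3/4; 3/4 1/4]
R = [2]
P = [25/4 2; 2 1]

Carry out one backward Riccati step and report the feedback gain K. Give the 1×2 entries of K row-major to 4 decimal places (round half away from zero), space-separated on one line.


BᵀP = [-6.2500 -2.0000]
S = R + BᵀPB = [2] + [6.2500] = [8.2500]
BᵀPA = [-2.0000 -8.2500]
K = S⁻¹·BᵀPA = [-0.2424 -1.0000]
A−BK = [-0.2424 0.0000; 1.0000 1.0000]
AᵀP(A−BK) = [0.5152 1.0000; 1.0000 3.0000]
P' = Q + AᵀP(A−BK) = [3.7652 1.7500; 1.7500 3.2500]
tr(P') = 7.0152

-0.2424 -1.0000


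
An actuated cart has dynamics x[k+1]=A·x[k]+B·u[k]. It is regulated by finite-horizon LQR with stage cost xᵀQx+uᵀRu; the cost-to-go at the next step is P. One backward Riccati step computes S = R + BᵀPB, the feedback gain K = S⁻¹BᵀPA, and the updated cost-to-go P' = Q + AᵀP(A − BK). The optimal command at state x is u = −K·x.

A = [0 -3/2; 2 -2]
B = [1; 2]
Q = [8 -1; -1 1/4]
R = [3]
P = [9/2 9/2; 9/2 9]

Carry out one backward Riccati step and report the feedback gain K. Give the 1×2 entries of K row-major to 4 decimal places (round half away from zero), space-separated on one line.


0.7317 -1.0610

BᵀP = [13.5000 22.5000]
S = R + BᵀPB = [3] + [58.5000] = [61.5000]
BᵀPA = [45.0000 -65.2500]
K = S⁻¹·BᵀPA = [0.7317 -1.0610]
A−BK = [-0.7317 -0.4390; 0.5366 0.1220]
AᵀP(A−BK) = [3.0732 -1.7561; -1.7561 3.8963]
P' = Q + AᵀP(A−BK) = [11.0732 -2.7561; -2.7561 4.1463]
tr(P') = 15.2195


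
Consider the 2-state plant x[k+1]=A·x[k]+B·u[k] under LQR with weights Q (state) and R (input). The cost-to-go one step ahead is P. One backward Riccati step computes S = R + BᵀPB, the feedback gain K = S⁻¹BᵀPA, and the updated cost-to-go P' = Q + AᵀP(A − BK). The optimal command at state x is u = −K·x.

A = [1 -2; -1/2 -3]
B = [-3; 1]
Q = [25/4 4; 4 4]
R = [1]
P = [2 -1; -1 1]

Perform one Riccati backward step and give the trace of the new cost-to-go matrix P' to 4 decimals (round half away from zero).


15.2308

BᵀP = [-7.0000 4.0000]
S = R + BᵀPB = [1] + [25.0000] = [26.0000]
BᵀPA = [-9.0000 2.0000]
K = S⁻¹·BᵀPA = [-0.3462 0.0769]
A−BK = [-0.0385 -1.7692; -0.1538 -3.0769]
AᵀP(A−BK) = [0.1346 0.1923; 0.1923 4.8462]
P' = Q + AᵀP(A−BK) = [6.3846 4.1923; 4.1923 8.8462]
tr(P') = 15.2308


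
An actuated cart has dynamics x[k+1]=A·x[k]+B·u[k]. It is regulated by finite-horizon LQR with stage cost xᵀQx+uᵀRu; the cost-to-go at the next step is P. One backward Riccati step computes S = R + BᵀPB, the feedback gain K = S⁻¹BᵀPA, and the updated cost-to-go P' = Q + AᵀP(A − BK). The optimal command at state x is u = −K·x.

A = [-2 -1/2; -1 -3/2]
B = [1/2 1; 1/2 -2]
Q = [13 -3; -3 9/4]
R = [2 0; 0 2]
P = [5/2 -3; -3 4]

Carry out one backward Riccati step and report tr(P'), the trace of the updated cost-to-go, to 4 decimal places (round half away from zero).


16.6130

BᵀP = [-0.2500 0.5000; 8.5000 -11.0000]
S = R + BᵀPB = [2 0; 0 2] + [0.1250 -1.2500; -1.2500 30.5000] = [2.1250 -1.2500; -1.2500 32.5000]
BᵀPA = [0.0000 -0.6250; -6.0000 12.2500]
K = S⁻¹·BᵀPA = [-0.1111 -0.0741; -0.1889 0.3741]
A−BK = [-1.7556 -0.8370; -1.3222 -0.7148]
AᵀP(A−BK) = [0.8667 0.2444; 0.2444 0.4963]
P' = Q + AᵀP(A−BK) = [13.8667 -2.7556; -2.7556 2.7463]
tr(P') = 16.6130


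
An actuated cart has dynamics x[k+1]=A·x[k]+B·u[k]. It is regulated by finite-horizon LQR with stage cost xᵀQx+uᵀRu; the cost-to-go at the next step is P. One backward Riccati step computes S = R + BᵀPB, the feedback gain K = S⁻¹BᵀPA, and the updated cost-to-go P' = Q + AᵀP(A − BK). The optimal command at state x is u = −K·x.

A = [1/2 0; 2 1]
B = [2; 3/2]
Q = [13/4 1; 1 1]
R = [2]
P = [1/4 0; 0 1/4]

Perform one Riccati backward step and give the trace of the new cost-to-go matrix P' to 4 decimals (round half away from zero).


BᵀP = [0.5000 0.3750]
S = R + BᵀPB = [2] + [1.5625] = [3.5625]
BᵀPA = [1.0000 0.3750]
K = S⁻¹·BᵀPA = [0.2807 0.1053]
A−BK = [-0.0614 -0.2105; 1.5789 0.8421]
AᵀP(A−BK) = [0.7818 0.3947; 0.3947 0.2105]
P' = Q + AᵀP(A−BK) = [4.0318 1.3947; 1.3947 1.2105]
tr(P') = 5.2423

5.2423


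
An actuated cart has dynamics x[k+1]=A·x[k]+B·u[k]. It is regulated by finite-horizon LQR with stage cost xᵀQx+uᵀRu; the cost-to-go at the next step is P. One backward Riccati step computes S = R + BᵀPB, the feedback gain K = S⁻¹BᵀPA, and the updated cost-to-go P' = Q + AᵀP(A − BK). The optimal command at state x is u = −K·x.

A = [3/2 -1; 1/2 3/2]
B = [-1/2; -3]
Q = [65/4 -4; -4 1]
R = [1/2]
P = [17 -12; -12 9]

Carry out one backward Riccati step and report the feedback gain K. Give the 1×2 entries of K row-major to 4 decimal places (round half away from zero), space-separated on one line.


BᵀP = [27.5000 -21.0000]
S = R + BᵀPB = [1/2] + [49.2500] = [49.7500]
BᵀPA = [30.7500 -59.0000]
K = S⁻¹·BᵀPA = [0.6181 -1.1859]
A−BK = [1.8090 -1.5930; 2.3543 -2.0578]
AᵀP(A−BK) = [3.4937 -3.2827; -3.2827 3.2802]
P' = Q + AᵀP(A−BK) = [19.7437 -7.2827; -7.2827 4.2802]
tr(P') = 24.0239

0.6181 -1.1859


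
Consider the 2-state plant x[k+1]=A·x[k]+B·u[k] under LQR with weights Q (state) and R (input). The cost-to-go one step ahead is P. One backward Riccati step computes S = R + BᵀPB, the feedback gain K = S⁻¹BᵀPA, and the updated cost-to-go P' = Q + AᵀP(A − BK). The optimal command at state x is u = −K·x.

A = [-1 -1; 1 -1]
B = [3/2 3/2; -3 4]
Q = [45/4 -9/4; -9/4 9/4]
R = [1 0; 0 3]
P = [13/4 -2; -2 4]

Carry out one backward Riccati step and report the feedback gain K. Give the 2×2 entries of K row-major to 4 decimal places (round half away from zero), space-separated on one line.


BᵀP = [10.8750 -15.0000; -3.1250 13.0000]
S = R + BᵀPB = [1 0; 0 3] + [61.3125 -43.6875; -43.6875 47.3125] = [62.3125 -43.6875; -43.6875 50.3125]
BᵀPA = [-25.8750 4.1250; 16.1250 -9.8750]
K = S⁻¹·BᵀPA = [-0.4871 -0.1825; -0.1024 -0.3548]
A−BK = [-0.1158 -0.1940; -0.0515 -0.1285]
AᵀP(A−BK) = [0.2990 0.2477; 0.2477 0.4996]
P' = Q + AᵀP(A−BK) = [11.5490 -2.0023; -2.0023 2.7496]
tr(P') = 14.2986

-0.4871 -0.1825 -0.1024 -0.3548


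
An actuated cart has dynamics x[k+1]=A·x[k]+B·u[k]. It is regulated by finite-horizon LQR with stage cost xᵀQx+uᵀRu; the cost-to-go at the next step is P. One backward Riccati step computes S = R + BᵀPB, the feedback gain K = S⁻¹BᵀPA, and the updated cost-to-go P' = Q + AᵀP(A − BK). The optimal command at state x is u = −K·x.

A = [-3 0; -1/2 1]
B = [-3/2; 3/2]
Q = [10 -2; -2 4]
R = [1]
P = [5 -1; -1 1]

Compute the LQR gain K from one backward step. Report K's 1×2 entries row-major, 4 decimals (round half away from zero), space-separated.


BᵀP = [-9.0000 3.0000]
S = R + BᵀPB = [1] + [18.0000] = [19.0000]
BᵀPA = [25.5000 3.0000]
K = S⁻¹·BᵀPA = [1.3421 0.1579]
A−BK = [-0.9868 0.2368; -2.5132 0.7632]
AᵀP(A−BK) = [8.0263 -1.5263; -1.5263 0.5263]
P' = Q + AᵀP(A−BK) = [18.0263 -3.5263; -3.5263 4.5263]
tr(P') = 22.5526

1.3421 0.1579


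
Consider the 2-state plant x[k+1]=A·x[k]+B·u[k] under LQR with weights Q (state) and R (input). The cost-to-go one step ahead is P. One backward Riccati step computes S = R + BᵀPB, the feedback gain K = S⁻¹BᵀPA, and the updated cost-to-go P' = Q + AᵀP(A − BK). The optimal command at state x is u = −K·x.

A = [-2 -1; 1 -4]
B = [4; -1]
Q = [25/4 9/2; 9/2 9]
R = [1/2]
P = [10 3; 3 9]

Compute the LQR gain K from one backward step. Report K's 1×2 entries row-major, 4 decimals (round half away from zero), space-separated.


BᵀP = [37.0000 3.0000]
S = R + BᵀPB = [1/2] + [145.0000] = [145.5000]
BᵀPA = [-71.0000 -49.0000]
K = S⁻¹·BᵀPA = [-0.4880 -0.3368]
A−BK = [-0.0481 0.3471; 0.5120 -4.3368]
AᵀP(A−BK) = [2.3540 -18.9107; -18.9107 161.4983]
P' = Q + AᵀP(A−BK) = [8.6040 -14.4107; -14.4107 170.4983]
tr(P') = 179.1022

-0.4880 -0.3368


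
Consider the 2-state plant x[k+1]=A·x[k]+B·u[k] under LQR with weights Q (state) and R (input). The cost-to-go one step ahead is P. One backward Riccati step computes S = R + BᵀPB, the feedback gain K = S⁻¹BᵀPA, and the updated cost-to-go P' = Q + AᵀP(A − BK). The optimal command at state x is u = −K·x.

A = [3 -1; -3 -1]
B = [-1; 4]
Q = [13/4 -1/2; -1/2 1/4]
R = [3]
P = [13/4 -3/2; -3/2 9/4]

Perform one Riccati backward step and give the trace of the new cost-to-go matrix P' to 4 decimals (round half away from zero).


BᵀP = [-9.2500 10.5000]
S = R + BᵀPB = [3] + [51.2500] = [54.2500]
BᵀPA = [-59.2500 -1.2500]
K = S⁻¹·BᵀPA = [-1.0922 -0.0230]
A−BK = [1.9078 -1.0230; 1.3687 -0.9078]
AᵀP(A−BK) = [11.7892 -4.3652; -4.3652 2.4712]
P' = Q + AᵀP(A−BK) = [15.0392 -4.8652; -4.8652 2.7212]
tr(P') = 17.7604

17.7604


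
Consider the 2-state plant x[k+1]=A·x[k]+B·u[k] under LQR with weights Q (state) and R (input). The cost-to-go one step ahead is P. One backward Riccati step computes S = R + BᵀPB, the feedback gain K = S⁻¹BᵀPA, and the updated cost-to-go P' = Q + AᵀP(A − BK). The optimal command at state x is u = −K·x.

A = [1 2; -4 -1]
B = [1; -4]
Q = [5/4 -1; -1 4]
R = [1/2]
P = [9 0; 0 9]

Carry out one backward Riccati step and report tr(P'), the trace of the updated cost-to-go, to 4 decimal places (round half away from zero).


BᵀP = [9.0000 -36.0000]
S = R + BᵀPB = [1/2] + [153.0000] = [153.5000]
BᵀPA = [153.0000 54.0000]
K = S⁻¹·BᵀPA = [0.9967 0.3518]
A−BK = [0.0033 1.6482; -0.0130 0.4072]
AᵀP(A−BK) = [0.4984 0.1759; 0.1759 26.0033]
P' = Q + AᵀP(A−BK) = [1.7484 -0.8241; -0.8241 30.0033]
tr(P') = 31.7516

31.7516


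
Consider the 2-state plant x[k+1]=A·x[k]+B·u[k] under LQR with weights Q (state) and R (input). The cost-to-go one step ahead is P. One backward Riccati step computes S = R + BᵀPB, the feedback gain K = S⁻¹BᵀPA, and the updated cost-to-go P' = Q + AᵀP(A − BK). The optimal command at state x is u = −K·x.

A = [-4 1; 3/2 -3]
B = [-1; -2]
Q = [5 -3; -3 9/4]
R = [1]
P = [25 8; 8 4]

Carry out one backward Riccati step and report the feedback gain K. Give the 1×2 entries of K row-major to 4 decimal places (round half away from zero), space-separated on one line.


BᵀP = [-41.0000 -16.0000]
S = R + BᵀPB = [1] + [73.0000] = [74.0000]
BᵀPA = [140.0000 7.0000]
K = S⁻¹·BᵀPA = [1.8919 0.0946]
A−BK = [-2.1081 1.0946; 5.2838 -2.8108]
AᵀP(A−BK) = [48.1351 -23.2432; -23.2432 12.3378]
P' = Q + AᵀP(A−BK) = [53.1351 -26.2432; -26.2432 14.5878]
tr(P') = 67.7230

1.8919 0.0946


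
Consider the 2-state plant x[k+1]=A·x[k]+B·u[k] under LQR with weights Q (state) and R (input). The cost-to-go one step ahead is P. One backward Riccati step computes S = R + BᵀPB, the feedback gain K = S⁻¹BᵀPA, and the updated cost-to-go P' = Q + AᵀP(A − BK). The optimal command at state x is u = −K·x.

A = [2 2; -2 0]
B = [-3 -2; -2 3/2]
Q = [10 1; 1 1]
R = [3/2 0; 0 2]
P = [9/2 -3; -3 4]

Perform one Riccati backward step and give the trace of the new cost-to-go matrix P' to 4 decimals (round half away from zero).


BᵀP = [-7.5000 1.0000; -13.5000 12.0000]
S = R + BᵀPB = [3/2 0; 0 2] + [20.5000 16.5000; 16.5000 45.0000] = [22.0000 16.5000; 16.5000 47.0000]
BᵀPA = [-17.0000 -15.0000; -51.0000 -27.0000]
K = S⁻¹·BᵀPA = [0.0558 -0.3407; -1.1047 -0.4549]
A−BK = [-0.0420 0.0683; -0.2314 0.0010]
AᵀP(A−BK) = [2.6091 1.0102; 1.0102 0.6085]
P' = Q + AᵀP(A−BK) = [12.6091 2.0102; 2.0102 1.6085]
tr(P') = 14.2176

14.2176


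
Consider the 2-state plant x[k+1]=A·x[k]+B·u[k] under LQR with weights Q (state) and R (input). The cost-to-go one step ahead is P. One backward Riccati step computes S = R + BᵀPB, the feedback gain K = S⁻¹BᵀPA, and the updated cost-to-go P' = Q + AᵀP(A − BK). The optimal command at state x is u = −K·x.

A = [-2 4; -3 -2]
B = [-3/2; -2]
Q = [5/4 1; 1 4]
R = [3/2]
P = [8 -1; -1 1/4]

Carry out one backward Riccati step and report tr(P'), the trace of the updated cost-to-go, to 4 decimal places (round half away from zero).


30.9138

BᵀP = [-10.0000 1.0000]
S = R + BᵀPB = [3/2] + [13.0000] = [14.5000]
BᵀPA = [17.0000 -42.0000]
K = S⁻¹·BᵀPA = [1.1724 -2.8966]
A−BK = [-0.2414 -0.3448; -0.6552 -7.7931]
AᵀP(A−BK) = [2.3190 -5.2586; -5.2586 23.3448]
P' = Q + AᵀP(A−BK) = [3.5690 -4.2586; -4.2586 27.3448]
tr(P') = 30.9138


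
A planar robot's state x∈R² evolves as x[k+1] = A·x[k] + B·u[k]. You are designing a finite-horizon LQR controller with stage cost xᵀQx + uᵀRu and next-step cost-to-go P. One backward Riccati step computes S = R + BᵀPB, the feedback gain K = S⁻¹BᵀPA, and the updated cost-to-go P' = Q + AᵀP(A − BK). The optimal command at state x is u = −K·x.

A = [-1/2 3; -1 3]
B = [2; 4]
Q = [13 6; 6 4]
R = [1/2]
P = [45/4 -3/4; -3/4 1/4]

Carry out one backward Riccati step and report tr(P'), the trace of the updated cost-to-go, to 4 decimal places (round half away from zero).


BᵀP = [19.5000 -0.5000]
S = R + BᵀPB = [1/2] + [37.0000] = [37.5000]
BᵀPA = [-9.2500 57.0000]
K = S⁻¹·BᵀPA = [-0.2467 1.5200]
A−BK = [-0.0067 -0.0400; -0.0133 -3.0800]
AᵀP(A−BK) = [0.0308 -0.1900; -0.1900 3.3600]
P' = Q + AᵀP(A−BK) = [13.0308 5.8100; 5.8100 7.3600]
tr(P') = 20.3908

20.3908


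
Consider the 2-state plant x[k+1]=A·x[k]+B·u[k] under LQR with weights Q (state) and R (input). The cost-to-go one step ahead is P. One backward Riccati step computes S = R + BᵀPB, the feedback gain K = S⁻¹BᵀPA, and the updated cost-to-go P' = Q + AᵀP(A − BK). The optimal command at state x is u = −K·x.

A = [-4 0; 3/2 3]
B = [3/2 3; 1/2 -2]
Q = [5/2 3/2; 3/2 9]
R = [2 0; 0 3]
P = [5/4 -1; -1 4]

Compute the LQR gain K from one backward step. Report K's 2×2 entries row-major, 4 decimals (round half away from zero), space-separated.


-0.4480 0.9656 -0.9018 -0.8525

BᵀP = [1.3750 0.5000; 5.7500 -11.0000]
S = R + BᵀPB = [2 0; 0 3] + [2.3125 3.1250; 3.1250 39.2500] = [4.3125 3.1250; 3.1250 42.2500]
BᵀPA = [-4.7500 1.5000; -39.5000 -33.0000]
K = S⁻¹·BᵀPA = [-0.4480 0.9656; -0.9018 -0.8525]
A−BK = [-0.6227 1.1091; -0.0796 0.8123]
AᵀP(A−BK) = [3.2519 0.9134; 0.9134 6.4197]
P' = Q + AᵀP(A−BK) = [5.7519 2.4134; 2.4134 15.4197]
tr(P') = 21.1716


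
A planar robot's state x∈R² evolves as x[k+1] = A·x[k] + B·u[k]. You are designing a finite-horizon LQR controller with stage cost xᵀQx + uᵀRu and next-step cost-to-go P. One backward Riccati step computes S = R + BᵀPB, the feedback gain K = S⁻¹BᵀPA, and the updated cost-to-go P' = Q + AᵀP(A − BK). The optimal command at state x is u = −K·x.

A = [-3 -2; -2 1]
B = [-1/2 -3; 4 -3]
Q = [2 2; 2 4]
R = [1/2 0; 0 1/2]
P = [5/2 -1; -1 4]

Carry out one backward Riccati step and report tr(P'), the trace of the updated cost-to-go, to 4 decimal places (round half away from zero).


BᵀP = [-5.2500 16.5000; -4.5000 -9.0000]
S = R + BᵀPB = [1/2 0; 0 1/2] + [68.6250 -33.7500; -33.7500 40.5000] = [69.1250 -33.7500; -33.7500 41.0000]
BᵀPA = [-17.2500 27.0000; 31.5000 0.0000]
K = S⁻¹·BᵀPA = [0.2099 0.6531; 0.9411 0.5376]
A−BK = [-0.0717 -0.0607; -0.0164 0.0005]
AᵀP(A−BK) = [0.4765 0.3314; 0.3314 0.3670]
P' = Q + AᵀP(A−BK) = [2.4765 2.3314; 2.3314 4.3670]
tr(P') = 6.8435

6.8435


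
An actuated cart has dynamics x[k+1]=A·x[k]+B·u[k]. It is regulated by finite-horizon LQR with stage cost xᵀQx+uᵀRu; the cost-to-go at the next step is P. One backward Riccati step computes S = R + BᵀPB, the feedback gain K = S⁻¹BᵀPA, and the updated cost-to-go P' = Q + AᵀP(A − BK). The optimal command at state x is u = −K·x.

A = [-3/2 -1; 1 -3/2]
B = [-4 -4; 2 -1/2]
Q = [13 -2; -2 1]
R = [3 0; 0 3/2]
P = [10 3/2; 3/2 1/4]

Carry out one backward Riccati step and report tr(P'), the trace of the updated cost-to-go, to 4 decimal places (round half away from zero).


BᵀP = [-37.0000 -5.5000; -40.7500 -6.1250]
S = R + BᵀPB = [3 0; 0 3/2] + [137.0000 150.7500; 150.7500 166.0625] = [140.0000 150.7500; 150.7500 167.5625]
BᵀPA = [50.0000 45.2500; 55.0000 49.9375]
K = S⁻¹·BᵀPA = [0.1185 0.0738; 0.2216 0.2316]
A−BK = [-0.1395 0.2217; 0.8738 -1.5318]
AᵀP(A−BK) = [0.1356 0.0705; 0.0705 0.1561]
P' = Q + AᵀP(A−BK) = [13.1356 -1.9295; -1.9295 1.1561]
tr(P') = 14.2917

14.2917


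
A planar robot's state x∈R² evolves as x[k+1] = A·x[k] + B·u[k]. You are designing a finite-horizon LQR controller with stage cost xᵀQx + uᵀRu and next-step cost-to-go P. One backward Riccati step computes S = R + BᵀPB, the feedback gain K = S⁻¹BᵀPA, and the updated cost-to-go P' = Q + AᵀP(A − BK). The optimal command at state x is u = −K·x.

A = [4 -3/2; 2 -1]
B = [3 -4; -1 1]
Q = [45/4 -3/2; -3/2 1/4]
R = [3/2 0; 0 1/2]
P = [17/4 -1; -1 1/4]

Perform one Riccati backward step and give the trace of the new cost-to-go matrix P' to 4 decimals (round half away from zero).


BᵀP = [13.7500 -3.2500; -18.0000 4.2500]
S = R + BᵀPB = [3/2 0; 0 1/2] + [44.5000 -58.2500; -58.2500 76.2500] = [46.0000 -58.2500; -58.2500 76.7500]
BᵀPA = [48.5000 -17.3750; -63.5000 22.7500]
K = S⁻¹·BᵀPA = [0.1710 -0.0607; -0.6976 0.2503]
A−BK = [0.6967 -0.3165; 2.8686 -1.3111]
AᵀP(A−BK) = [0.4102 -0.1589; -0.1589 0.0624]
P' = Q + AᵀP(A−BK) = [11.6602 -1.6589; -1.6589 0.3124]
tr(P') = 11.9726

11.9726


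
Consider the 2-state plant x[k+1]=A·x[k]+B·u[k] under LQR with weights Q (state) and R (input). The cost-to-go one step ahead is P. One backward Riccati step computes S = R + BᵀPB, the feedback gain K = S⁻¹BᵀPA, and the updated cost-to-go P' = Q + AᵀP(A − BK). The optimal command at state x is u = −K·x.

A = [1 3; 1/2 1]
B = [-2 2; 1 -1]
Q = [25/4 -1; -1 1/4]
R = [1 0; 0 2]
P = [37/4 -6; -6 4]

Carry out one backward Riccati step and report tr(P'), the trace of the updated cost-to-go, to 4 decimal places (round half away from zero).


BᵀP = [-24.5000 16.0000; 24.5000 -16.0000]
S = R + BᵀPB = [1 0; 0 2] + [65.0000 -65.0000; -65.0000 65.0000] = [66.0000 -65.0000; -65.0000 67.0000]
BᵀPA = [-16.5000 -57.5000; 16.5000 57.5000]
K = S⁻¹·BᵀPA = [-0.1675 -0.5838; 0.0838 0.2919]
A−BK = [0.4975 1.2487; 0.7513 1.8756]
AᵀP(A−BK) = [0.1041 0.3020; 0.3020 0.9010]
P' = Q + AᵀP(A−BK) = [6.3541 -0.6980; -0.6980 1.1510]
tr(P') = 7.5051

7.5051


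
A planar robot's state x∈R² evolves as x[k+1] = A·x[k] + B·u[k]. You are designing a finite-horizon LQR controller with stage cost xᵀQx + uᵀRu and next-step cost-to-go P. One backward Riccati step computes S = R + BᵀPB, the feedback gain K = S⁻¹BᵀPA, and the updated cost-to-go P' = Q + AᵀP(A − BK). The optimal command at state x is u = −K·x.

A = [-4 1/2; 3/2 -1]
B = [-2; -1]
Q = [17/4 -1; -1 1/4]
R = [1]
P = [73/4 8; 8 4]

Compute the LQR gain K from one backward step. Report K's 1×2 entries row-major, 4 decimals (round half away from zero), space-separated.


1.3455 -0.0205

BᵀP = [-44.5000 -20.0000]
S = R + BᵀPB = [1] + [109.0000] = [110.0000]
BᵀPA = [148.0000 -2.2500]
K = S⁻¹·BᵀPA = [1.3455 -0.0205]
A−BK = [-1.3091 0.4591; 2.8455 -1.0205]
AᵀP(A−BK) = [5.8727 -1.4727; -1.4727 0.5165]
P' = Q + AᵀP(A−BK) = [10.1227 -2.4727; -2.4727 0.7665]
tr(P') = 10.8892


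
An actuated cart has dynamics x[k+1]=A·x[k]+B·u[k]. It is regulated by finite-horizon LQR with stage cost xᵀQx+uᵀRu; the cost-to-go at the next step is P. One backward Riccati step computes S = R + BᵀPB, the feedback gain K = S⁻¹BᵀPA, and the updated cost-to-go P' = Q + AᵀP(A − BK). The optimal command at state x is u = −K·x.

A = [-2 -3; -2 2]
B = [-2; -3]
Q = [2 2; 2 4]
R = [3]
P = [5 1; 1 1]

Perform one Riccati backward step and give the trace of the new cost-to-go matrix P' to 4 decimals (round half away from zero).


BᵀP = [-13.0000 -5.0000]
S = R + BᵀPB = [3] + [41.0000] = [44.0000]
BᵀPA = [36.0000 29.0000]
K = S⁻¹·BᵀPA = [0.8182 0.6591]
A−BK = [-0.3636 -1.6818; 0.4545 3.9773]
AᵀP(A−BK) = [2.5455 4.2727; 4.2727 17.8864]
P' = Q + AᵀP(A−BK) = [4.5455 6.2727; 6.2727 21.8864]
tr(P') = 26.4318

26.4318


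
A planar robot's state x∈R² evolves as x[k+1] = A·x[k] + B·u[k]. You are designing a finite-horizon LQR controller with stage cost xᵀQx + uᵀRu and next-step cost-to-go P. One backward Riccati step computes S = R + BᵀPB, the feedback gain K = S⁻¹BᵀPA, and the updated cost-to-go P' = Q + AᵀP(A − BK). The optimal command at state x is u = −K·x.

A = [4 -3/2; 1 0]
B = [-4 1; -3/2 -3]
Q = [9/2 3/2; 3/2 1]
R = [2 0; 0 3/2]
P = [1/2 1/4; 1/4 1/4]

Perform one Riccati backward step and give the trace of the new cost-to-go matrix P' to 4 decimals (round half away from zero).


7.2126

BᵀP = [-2.3750 -1.3750; -0.2500 -0.5000]
S = R + BᵀPB = [2 0; 0 3/2] + [11.5625 1.7500; 1.7500 1.2500] = [13.5625 1.7500; 1.7500 2.7500]
BᵀPA = [-10.8750 3.5625; -1.5000 0.3750]
K = S⁻¹·BᵀPA = [-0.7969 0.2670; -0.0383 -0.0335]
A−BK = [0.8508 -0.3984; -0.3104 0.2999]
AᵀP(A−BK) = [1.5262 -0.5217; -0.5217 0.1864]
P' = Q + AᵀP(A−BK) = [6.0262 0.9783; 0.9783 1.1864]
tr(P') = 7.2126


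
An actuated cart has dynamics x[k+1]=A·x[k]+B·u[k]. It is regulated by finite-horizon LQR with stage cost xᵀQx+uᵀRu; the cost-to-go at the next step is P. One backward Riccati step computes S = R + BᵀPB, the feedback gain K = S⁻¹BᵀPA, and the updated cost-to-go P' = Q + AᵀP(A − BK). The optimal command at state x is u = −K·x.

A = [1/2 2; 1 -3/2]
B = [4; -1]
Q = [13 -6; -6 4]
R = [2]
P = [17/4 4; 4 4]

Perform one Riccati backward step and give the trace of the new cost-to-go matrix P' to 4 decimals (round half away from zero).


BᵀP = [13.0000 12.0000]
S = R + BᵀPB = [2] + [40.0000] = [42.0000]
BᵀPA = [18.5000 8.0000]
K = S⁻¹·BᵀPA = [0.4405 0.1905]
A−BK = [-1.2619 1.2381; 1.4405 -1.3095]
AᵀP(A−BK) = [0.9137 -0.2738; -0.2738 0.4762]
P' = Q + AᵀP(A−BK) = [13.9137 -6.2738; -6.2738 4.4762]
tr(P') = 18.3899

18.3899


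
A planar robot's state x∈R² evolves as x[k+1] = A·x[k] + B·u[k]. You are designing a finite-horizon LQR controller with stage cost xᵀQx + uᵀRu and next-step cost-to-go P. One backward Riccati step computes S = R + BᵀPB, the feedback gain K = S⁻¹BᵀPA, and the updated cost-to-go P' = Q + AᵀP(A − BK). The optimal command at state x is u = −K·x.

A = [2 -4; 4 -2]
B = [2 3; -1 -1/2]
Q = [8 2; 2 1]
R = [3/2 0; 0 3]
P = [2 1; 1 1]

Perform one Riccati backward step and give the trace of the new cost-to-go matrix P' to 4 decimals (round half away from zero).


BᵀP = [3.0000 1.0000; 5.5000 2.5000]
S = R + BᵀPB = [3/2 0; 0 3] + [5.0000 8.5000; 8.5000 15.2500] = [6.5000 8.5000; 8.5000 18.2500]
BᵀPA = [10.0000 -14.0000; 21.0000 -27.0000]
K = S⁻¹·BᵀPA = [0.0863 -0.5606; 1.1105 -1.2183]
A−BK = [-1.5040 0.7763; 4.6415 -3.1698]
AᵀP(A−BK) = [15.8167 -12.8086; -12.8086 11.2561]
P' = Q + AᵀP(A−BK) = [23.8167 -10.8086; -10.8086 12.2561]
tr(P') = 36.0728

36.0728


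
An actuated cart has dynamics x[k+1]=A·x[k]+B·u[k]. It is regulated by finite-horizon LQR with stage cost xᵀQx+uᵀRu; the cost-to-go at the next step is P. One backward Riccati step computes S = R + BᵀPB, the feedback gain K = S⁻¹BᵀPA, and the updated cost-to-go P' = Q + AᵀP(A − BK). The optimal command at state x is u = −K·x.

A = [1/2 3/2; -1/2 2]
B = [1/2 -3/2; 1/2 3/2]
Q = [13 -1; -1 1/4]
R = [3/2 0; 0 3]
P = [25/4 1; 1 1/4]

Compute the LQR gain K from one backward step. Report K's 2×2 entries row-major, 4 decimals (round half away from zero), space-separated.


0.1647 0.8962 -0.2007 -0.7642

BᵀP = [3.6250 0.6250; -7.8750 -1.1250]
S = R + BᵀPB = [3/2 0; 0 3] + [2.1250 -4.5000; -4.5000 10.1250] = [3.6250 -4.5000; -4.5000 13.1250]
BᵀPA = [1.5000 6.6875; -3.3750 -14.0625]
K = S⁻¹·BᵀPA = [0.1647 0.8962; -0.2007 -0.7642]
A−BK = [0.1166 -0.0943; -0.2813 2.6981]
AᵀP(A−BK) = [0.2007 0.7642; 0.7642 4.3231]
P' = Q + AᵀP(A−BK) = [13.2007 -0.2358; -0.2358 4.5731]
tr(P') = 17.7738
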